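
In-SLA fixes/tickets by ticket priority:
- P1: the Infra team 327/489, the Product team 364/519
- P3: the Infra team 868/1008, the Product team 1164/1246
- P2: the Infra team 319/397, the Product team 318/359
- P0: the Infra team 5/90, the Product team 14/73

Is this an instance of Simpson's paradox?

No

P1: the Infra team 327/489 = 66.9%, the Product team 364/519 = 70.1% → the Product team
P3: the Infra team 868/1008 = 86.1%, the Product team 1164/1246 = 93.4% → the Product team
P2: the Infra team 319/397 = 80.4%, the Product team 318/359 = 88.6% → the Product team
P0: the Infra team 5/90 = 5.6%, the Product team 14/73 = 19.2% → the Product team
Overall: the Infra team 1519/1984 = 76.6%, the Product team 1860/2197 = 84.7% → the Product team
The Product team wins overall and in every ticket group — no reversal.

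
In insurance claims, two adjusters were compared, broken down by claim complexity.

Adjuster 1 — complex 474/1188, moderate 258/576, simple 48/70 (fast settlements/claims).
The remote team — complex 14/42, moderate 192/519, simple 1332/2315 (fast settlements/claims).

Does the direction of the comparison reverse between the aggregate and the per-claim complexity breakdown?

Yes

Complex: Adjuster 1 474/1188 = 39.9%, the remote team 14/42 = 33.3% → Adjuster 1
Moderate: Adjuster 1 258/576 = 44.8%, the remote team 192/519 = 37.0% → Adjuster 1
Simple: Adjuster 1 48/70 = 68.6%, the remote team 1332/2315 = 57.5% → Adjuster 1
Overall: Adjuster 1 780/1834 = 42.5%, the remote team 1538/2876 = 53.5% → the remote team
Adjuster 1 wins each claim group but the remote team wins overall — the comparison reverses. Adjuster 1's claims skew toward complex, which has a lower base rate.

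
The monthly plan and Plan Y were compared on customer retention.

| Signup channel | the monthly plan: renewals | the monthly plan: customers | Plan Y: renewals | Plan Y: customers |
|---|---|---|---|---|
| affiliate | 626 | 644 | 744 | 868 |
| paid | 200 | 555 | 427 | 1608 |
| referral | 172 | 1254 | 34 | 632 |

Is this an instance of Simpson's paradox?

No

Affiliate: the monthly plan 626/644 = 97.2%, Plan Y 744/868 = 85.7% → the monthly plan
Paid: the monthly plan 200/555 = 36.0%, Plan Y 427/1608 = 26.6% → the monthly plan
Referral: the monthly plan 172/1254 = 13.7%, Plan Y 34/632 = 5.4% → the monthly plan
Overall: the monthly plan 998/2453 = 40.7%, Plan Y 1205/3108 = 38.8% → the monthly plan
The monthly plan wins overall and in every signup group — no reversal.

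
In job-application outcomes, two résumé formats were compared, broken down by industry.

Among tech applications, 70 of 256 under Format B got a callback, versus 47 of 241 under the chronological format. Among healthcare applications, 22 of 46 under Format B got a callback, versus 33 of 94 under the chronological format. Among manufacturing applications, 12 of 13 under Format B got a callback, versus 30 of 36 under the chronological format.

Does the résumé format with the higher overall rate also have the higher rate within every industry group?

Yes

Tech: Format B 70/256 = 27.3%, the chronological format 47/241 = 19.5% → Format B
Healthcare: Format B 22/46 = 47.8%, the chronological format 33/94 = 35.1% → Format B
Manufacturing: Format B 12/13 = 92.3%, the chronological format 30/36 = 83.3% → Format B
Overall: Format B 104/315 = 33.0%, the chronological format 110/371 = 29.6% → Format B
Format B wins overall and in every industry group — no reversal.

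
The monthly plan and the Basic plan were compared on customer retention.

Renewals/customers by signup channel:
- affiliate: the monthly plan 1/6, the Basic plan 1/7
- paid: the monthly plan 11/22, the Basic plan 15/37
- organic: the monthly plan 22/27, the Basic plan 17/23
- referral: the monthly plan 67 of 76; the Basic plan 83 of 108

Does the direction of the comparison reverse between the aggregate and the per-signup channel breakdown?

No

Affiliate: the monthly plan 1/6 = 16.7%, the Basic plan 1/7 = 14.3% → the monthly plan
Paid: the monthly plan 11/22 = 50.0%, the Basic plan 15/37 = 40.5% → the monthly plan
Organic: the monthly plan 22/27 = 81.5%, the Basic plan 17/23 = 73.9% → the monthly plan
Referral: the monthly plan 67/76 = 88.2%, the Basic plan 83/108 = 76.9% → the monthly plan
Overall: the monthly plan 101/131 = 77.1%, the Basic plan 116/175 = 66.3% → the monthly plan
The monthly plan wins overall and in every signup group — no reversal.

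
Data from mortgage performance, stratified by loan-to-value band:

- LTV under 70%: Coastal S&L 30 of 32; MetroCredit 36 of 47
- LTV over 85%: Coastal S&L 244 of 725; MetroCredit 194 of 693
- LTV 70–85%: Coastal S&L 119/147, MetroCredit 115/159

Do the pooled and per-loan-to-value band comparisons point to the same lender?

LTV under 70%: Coastal S&L 30/32 = 93.8%, MetroCredit 36/47 = 76.6% → Coastal S&L
LTV over 85%: Coastal S&L 244/725 = 33.7%, MetroCredit 194/693 = 28.0% → Coastal S&L
LTV 70–85%: Coastal S&L 119/147 = 81.0%, MetroCredit 115/159 = 72.3% → Coastal S&L
Overall: Coastal S&L 393/904 = 43.5%, MetroCredit 345/899 = 38.4% → Coastal S&L
Coastal S&L wins overall and in every loan-to-value group — no reversal.

Yes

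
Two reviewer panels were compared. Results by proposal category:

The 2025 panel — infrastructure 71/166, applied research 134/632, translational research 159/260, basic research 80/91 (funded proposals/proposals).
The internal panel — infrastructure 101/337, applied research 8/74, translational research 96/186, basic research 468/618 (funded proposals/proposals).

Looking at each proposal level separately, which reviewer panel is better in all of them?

the 2025 panel

Infrastructure: the 2025 panel 71/166 = 42.8%, the internal panel 101/337 = 30.0% → the 2025 panel
Applied research: the 2025 panel 134/632 = 21.2%, the internal panel 8/74 = 10.8% → the 2025 panel
Translational research: the 2025 panel 159/260 = 61.2%, the internal panel 96/186 = 51.6% → the 2025 panel
Basic research: the 2025 panel 80/91 = 87.9%, the internal panel 468/618 = 75.7% → the 2025 panel
The 2025 panel has the higher rate in all 4 groups.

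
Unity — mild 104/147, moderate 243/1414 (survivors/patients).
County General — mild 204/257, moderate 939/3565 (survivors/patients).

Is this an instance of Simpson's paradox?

Mild: Unity 104/147 = 70.7%, County General 204/257 = 79.4% → County General
Moderate: Unity 243/1414 = 17.2%, County General 939/3565 = 26.3% → County General
Overall: Unity 347/1561 = 22.2%, County General 1143/3822 = 29.9% → County General
County General wins overall and in every case group — no reversal.

No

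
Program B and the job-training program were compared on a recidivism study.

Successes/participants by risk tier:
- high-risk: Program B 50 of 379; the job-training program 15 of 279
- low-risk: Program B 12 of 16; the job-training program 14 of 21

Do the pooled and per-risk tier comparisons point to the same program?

High-risk: Program B 50/379 = 13.2%, the job-training program 15/279 = 5.4% → Program B
Low-risk: Program B 12/16 = 75.0%, the job-training program 14/21 = 66.7% → Program B
Overall: Program B 62/395 = 15.7%, the job-training program 29/300 = 9.7% → Program B
Program B wins overall and in every risk group — no reversal.

Yes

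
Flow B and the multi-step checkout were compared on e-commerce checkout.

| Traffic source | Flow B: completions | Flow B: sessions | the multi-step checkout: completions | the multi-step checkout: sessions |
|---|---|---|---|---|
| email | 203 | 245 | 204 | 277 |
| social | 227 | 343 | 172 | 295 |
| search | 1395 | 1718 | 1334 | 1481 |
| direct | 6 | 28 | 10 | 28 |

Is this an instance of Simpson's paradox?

No

Email: Flow B 203/245 = 82.9%, the multi-step checkout 204/277 = 73.6% → Flow B
Social: Flow B 227/343 = 66.2%, the multi-step checkout 172/295 = 58.3% → Flow B
Search: Flow B 1395/1718 = 81.2%, the multi-step checkout 1334/1481 = 90.1% → the multi-step checkout
Direct: Flow B 6/28 = 21.4%, the multi-step checkout 10/28 = 35.7% → the multi-step checkout
Overall: Flow B 1831/2334 = 78.4%, the multi-step checkout 1720/2081 = 82.7% → the multi-step checkout
Neither sweeps: Flow B wins 2 of 4 groups, the multi-step checkout wins 2. The multi-step checkout wins overall but not every group — no Simpson reversal.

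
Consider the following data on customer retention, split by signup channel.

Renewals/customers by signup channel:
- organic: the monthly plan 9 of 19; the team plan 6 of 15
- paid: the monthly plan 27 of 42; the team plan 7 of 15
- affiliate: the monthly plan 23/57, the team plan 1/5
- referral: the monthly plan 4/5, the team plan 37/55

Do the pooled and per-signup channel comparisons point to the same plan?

No

Organic: the monthly plan 9/19 = 47.4%, the team plan 6/15 = 40.0% → the monthly plan
Paid: the monthly plan 27/42 = 64.3%, the team plan 7/15 = 46.7% → the monthly plan
Affiliate: the monthly plan 23/57 = 40.4%, the team plan 1/5 = 20.0% → the monthly plan
Referral: the monthly plan 4/5 = 80.0%, the team plan 37/55 = 67.3% → the monthly plan
Overall: the monthly plan 63/123 = 51.2%, the team plan 51/90 = 56.7% → the team plan
The monthly plan wins each signup group but the team plan wins overall — the comparison reverses. The monthly plan's customers skew toward affiliate, which has a lower base rate.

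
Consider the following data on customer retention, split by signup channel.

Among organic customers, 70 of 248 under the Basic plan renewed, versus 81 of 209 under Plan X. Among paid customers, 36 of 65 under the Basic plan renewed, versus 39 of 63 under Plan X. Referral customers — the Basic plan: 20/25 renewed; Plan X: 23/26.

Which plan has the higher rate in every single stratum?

Organic: the Basic plan 70/248 = 28.2%, Plan X 81/209 = 38.8% → Plan X
Paid: the Basic plan 36/65 = 55.4%, Plan X 39/63 = 61.9% → Plan X
Referral: the Basic plan 20/25 = 80.0%, Plan X 23/26 = 88.5% → Plan X
Plan X has the higher rate in all 3 groups.

Plan X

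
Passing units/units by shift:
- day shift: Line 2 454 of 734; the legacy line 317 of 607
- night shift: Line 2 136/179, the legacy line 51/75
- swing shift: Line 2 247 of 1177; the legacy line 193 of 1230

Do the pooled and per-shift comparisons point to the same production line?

Yes

Day shift: Line 2 454/734 = 61.9%, the legacy line 317/607 = 52.2% → Line 2
Night shift: Line 2 136/179 = 76.0%, the legacy line 51/75 = 68.0% → Line 2
Swing shift: Line 2 247/1177 = 21.0%, the legacy line 193/1230 = 15.7% → Line 2
Overall: Line 2 837/2090 = 40.0%, the legacy line 561/1912 = 29.3% → Line 2
Line 2 wins overall and in every shift group — no reversal.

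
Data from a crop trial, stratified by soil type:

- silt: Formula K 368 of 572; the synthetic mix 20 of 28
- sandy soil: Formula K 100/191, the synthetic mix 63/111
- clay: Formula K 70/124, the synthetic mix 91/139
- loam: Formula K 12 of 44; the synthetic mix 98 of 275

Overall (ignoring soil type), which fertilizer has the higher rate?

Formula K

Silt: Formula K 368/572 = 64.3%, the synthetic mix 20/28 = 71.4% → the synthetic mix
Sandy soil: Formula K 100/191 = 52.4%, the synthetic mix 63/111 = 56.8% → the synthetic mix
Clay: Formula K 70/124 = 56.5%, the synthetic mix 91/139 = 65.5% → the synthetic mix
Loam: Formula K 12/44 = 27.3%, the synthetic mix 98/275 = 35.6% → the synthetic mix
Overall: Formula K 550/931 = 59.1%, the synthetic mix 272/553 = 49.2% → Formula K
(The synthetic mix wins every soil group but Formula K wins overall — the synthetic mix's plots skew toward the low-rate loam group.)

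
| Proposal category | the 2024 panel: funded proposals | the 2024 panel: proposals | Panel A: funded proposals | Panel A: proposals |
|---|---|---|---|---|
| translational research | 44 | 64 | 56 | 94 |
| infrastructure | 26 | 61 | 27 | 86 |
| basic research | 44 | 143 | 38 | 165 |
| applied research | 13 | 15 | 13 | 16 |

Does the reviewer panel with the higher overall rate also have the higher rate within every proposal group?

Yes

Translational research: the 2024 panel 44/64 = 68.8%, Panel A 56/94 = 59.6% → the 2024 panel
Infrastructure: the 2024 panel 26/61 = 42.6%, Panel A 27/86 = 31.4% → the 2024 panel
Basic research: the 2024 panel 44/143 = 30.8%, Panel A 38/165 = 23.0% → the 2024 panel
Applied research: the 2024 panel 13/15 = 86.7%, Panel A 13/16 = 81.2% → the 2024 panel
Overall: the 2024 panel 127/283 = 44.9%, Panel A 134/361 = 37.1% → the 2024 panel
The 2024 panel wins overall and in every proposal group — no reversal.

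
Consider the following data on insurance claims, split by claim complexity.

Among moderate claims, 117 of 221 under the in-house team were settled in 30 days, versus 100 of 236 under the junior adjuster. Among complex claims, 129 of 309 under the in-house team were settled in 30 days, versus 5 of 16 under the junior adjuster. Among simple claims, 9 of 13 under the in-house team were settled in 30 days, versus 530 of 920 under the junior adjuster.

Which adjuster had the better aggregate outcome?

Moderate: the in-house team 117/221 = 52.9%, the junior adjuster 100/236 = 42.4% → the in-house team
Complex: the in-house team 129/309 = 41.7%, the junior adjuster 5/16 = 31.2% → the in-house team
Simple: the in-house team 9/13 = 69.2%, the junior adjuster 530/920 = 57.6% → the in-house team
Overall: the in-house team 255/543 = 47.0%, the junior adjuster 635/1172 = 54.2% → the junior adjuster
(The in-house team wins every claim group but the junior adjuster wins overall — the in-house team's claims skew toward the low-rate complex group.)

the junior adjuster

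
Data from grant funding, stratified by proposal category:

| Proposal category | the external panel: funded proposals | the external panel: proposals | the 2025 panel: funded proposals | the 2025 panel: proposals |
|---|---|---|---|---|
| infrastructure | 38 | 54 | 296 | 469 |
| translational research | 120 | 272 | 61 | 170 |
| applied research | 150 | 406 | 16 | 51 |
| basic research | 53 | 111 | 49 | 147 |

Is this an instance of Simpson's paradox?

Infrastructure: the external panel 38/54 = 70.4%, the 2025 panel 296/469 = 63.1% → the external panel
Translational research: the external panel 120/272 = 44.1%, the 2025 panel 61/170 = 35.9% → the external panel
Applied research: the external panel 150/406 = 36.9%, the 2025 panel 16/51 = 31.4% → the external panel
Basic research: the external panel 53/111 = 47.7%, the 2025 panel 49/147 = 33.3% → the external panel
Overall: the external panel 361/843 = 42.8%, the 2025 panel 422/837 = 50.4% → the 2025 panel
The external panel wins each proposal group but the 2025 panel wins overall — the comparison reverses. The external panel's proposals skew toward applied research, which has a lower base rate.

Yes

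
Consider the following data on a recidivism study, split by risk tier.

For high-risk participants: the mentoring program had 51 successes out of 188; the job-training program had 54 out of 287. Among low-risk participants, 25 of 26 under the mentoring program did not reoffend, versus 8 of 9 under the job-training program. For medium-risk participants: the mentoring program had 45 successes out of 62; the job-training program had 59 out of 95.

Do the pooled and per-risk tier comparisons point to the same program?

Yes

High-risk: the mentoring program 51/188 = 27.1%, the job-training program 54/287 = 18.8% → the mentoring program
Low-risk: the mentoring program 25/26 = 96.2%, the job-training program 8/9 = 88.9% → the mentoring program
Medium-risk: the mentoring program 45/62 = 72.6%, the job-training program 59/95 = 62.1% → the mentoring program
Overall: the mentoring program 121/276 = 43.8%, the job-training program 121/391 = 30.9% → the mentoring program
The mentoring program wins overall and in every risk group — no reversal.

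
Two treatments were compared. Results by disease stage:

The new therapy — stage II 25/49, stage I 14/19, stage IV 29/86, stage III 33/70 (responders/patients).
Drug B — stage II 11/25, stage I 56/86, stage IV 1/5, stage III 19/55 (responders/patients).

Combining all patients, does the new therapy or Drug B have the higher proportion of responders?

Drug B

Stage II: the new therapy 25/49 = 51.0%, Drug B 11/25 = 44.0% → the new therapy
Stage I: the new therapy 14/19 = 73.7%, Drug B 56/86 = 65.1% → the new therapy
Stage IV: the new therapy 29/86 = 33.7%, Drug B 1/5 = 20.0% → the new therapy
Stage III: the new therapy 33/70 = 47.1%, Drug B 19/55 = 34.5% → the new therapy
Overall: the new therapy 101/224 = 45.1%, Drug B 87/171 = 50.9% → Drug B
(The new therapy wins every disease group but Drug B wins overall — the new therapy's patients skew toward the low-rate stage IV group.)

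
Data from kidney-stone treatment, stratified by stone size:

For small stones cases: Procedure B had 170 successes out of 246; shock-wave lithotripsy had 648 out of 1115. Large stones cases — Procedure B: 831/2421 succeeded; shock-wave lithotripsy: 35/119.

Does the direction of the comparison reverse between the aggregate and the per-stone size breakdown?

Small stones: Procedure B 170/246 = 69.1%, shock-wave lithotripsy 648/1115 = 58.1% → Procedure B
Large stones: Procedure B 831/2421 = 34.3%, shock-wave lithotripsy 35/119 = 29.4% → Procedure B
Overall: Procedure B 1001/2667 = 37.5%, shock-wave lithotripsy 683/1234 = 55.3% → shock-wave lithotripsy
Procedure B wins each stone group but shock-wave lithotripsy wins overall — the comparison reverses. Procedure B's cases skew toward large stones, which has a lower base rate.

Yes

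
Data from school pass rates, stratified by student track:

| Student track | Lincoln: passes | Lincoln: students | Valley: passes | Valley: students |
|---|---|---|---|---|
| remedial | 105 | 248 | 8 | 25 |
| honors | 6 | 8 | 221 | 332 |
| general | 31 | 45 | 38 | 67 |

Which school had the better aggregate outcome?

Valley

Remedial: Lincoln 105/248 = 42.3%, Valley 8/25 = 32.0% → Lincoln
Honors: Lincoln 6/8 = 75.0%, Valley 221/332 = 66.6% → Lincoln
General: Lincoln 31/45 = 68.9%, Valley 38/67 = 56.7% → Lincoln
Overall: Lincoln 142/301 = 47.2%, Valley 267/424 = 63.0% → Valley
(Lincoln wins every student group but Valley wins overall — Lincoln's students skew toward the low-rate remedial group.)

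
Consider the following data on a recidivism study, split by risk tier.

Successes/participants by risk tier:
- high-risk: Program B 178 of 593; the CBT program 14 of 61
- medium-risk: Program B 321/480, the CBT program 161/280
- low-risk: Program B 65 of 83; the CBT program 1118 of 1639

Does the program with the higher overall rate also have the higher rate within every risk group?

No

High-risk: Program B 178/593 = 30.0%, the CBT program 14/61 = 23.0% → Program B
Medium-risk: Program B 321/480 = 66.9%, the CBT program 161/280 = 57.5% → Program B
Low-risk: Program B 65/83 = 78.3%, the CBT program 1118/1639 = 68.2% → Program B
Overall: Program B 564/1156 = 48.8%, the CBT program 1293/1980 = 65.3% → the CBT program
Program B wins each risk group but the CBT program wins overall — the comparison reverses. Program B's participants skew toward high-risk, which has a lower base rate.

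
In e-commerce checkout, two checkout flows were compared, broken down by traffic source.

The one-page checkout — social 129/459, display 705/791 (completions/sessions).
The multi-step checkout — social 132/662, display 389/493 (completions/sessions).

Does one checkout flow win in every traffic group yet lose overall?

Social: the one-page checkout 129/459 = 28.1%, the multi-step checkout 132/662 = 19.9% → the one-page checkout
Display: the one-page checkout 705/791 = 89.1%, the multi-step checkout 389/493 = 78.9% → the one-page checkout
Overall: the one-page checkout 834/1250 = 66.7%, the multi-step checkout 521/1155 = 45.1% → the one-page checkout
The one-page checkout wins overall and in every traffic group — no reversal.

No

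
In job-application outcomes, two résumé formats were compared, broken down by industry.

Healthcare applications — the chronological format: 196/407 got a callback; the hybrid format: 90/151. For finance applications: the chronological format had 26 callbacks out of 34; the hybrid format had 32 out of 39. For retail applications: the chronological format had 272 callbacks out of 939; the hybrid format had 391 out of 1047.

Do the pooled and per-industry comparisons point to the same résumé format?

Yes

Healthcare: the chronological format 196/407 = 48.2%, the hybrid format 90/151 = 59.6% → the hybrid format
Finance: the chronological format 26/34 = 76.5%, the hybrid format 32/39 = 82.1% → the hybrid format
Retail: the chronological format 272/939 = 29.0%, the hybrid format 391/1047 = 37.3% → the hybrid format
Overall: the chronological format 494/1380 = 35.8%, the hybrid format 513/1237 = 41.5% → the hybrid format
The hybrid format wins overall and in every industry group — no reversal.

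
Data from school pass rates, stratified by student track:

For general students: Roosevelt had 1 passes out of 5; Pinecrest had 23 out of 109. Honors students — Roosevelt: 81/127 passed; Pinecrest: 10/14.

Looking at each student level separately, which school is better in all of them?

General: Roosevelt 1/5 = 20.0%, Pinecrest 23/109 = 21.1% → Pinecrest
Honors: Roosevelt 81/127 = 63.8%, Pinecrest 10/14 = 71.4% → Pinecrest
Pinecrest has the higher rate in both groups.

Pinecrest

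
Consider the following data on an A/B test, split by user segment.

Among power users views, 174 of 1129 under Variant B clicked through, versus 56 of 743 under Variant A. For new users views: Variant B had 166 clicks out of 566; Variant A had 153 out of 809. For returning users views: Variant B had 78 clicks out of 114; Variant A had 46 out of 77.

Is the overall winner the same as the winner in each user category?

Yes

Power users: Variant B 174/1129 = 15.4%, Variant A 56/743 = 7.5% → Variant B
New users: Variant B 166/566 = 29.3%, Variant A 153/809 = 18.9% → Variant B
Returning users: Variant B 78/114 = 68.4%, Variant A 46/77 = 59.7% → Variant B
Overall: Variant B 418/1809 = 23.1%, Variant A 255/1629 = 15.7% → Variant B
Variant B wins overall and in every user group — no reversal.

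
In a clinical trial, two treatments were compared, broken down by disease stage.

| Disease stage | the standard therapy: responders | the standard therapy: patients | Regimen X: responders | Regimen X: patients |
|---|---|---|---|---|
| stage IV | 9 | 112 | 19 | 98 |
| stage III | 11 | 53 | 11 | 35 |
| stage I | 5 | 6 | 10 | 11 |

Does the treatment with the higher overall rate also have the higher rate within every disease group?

Yes

Stage IV: the standard therapy 9/112 = 8.0%, Regimen X 19/98 = 19.4% → Regimen X
Stage III: the standard therapy 11/53 = 20.8%, Regimen X 11/35 = 31.4% → Regimen X
Stage I: the standard therapy 5/6 = 83.3%, Regimen X 10/11 = 90.9% → Regimen X
Overall: the standard therapy 25/171 = 14.6%, Regimen X 40/144 = 27.8% → Regimen X
Regimen X wins overall and in every disease group — no reversal.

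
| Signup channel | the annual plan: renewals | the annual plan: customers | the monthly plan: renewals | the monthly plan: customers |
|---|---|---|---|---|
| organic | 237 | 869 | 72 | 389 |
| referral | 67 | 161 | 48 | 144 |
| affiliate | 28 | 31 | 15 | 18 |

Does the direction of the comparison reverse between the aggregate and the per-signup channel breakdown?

Organic: the annual plan 237/869 = 27.3%, the monthly plan 72/389 = 18.5% → the annual plan
Referral: the annual plan 67/161 = 41.6%, the monthly plan 48/144 = 33.3% → the annual plan
Affiliate: the annual plan 28/31 = 90.3%, the monthly plan 15/18 = 83.3% → the annual plan
Overall: the annual plan 332/1061 = 31.3%, the monthly plan 135/551 = 24.5% → the annual plan
The annual plan wins overall and in every signup group — no reversal.

No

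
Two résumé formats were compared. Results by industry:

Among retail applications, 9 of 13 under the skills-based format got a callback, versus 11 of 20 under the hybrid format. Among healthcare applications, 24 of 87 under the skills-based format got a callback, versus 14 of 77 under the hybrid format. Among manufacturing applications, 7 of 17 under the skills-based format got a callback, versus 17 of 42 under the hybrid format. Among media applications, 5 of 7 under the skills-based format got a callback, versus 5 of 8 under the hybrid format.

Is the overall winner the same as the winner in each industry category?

Retail: the skills-based format 9/13 = 69.2%, the hybrid format 11/20 = 55.0% → the skills-based format
Healthcare: the skills-based format 24/87 = 27.6%, the hybrid format 14/77 = 18.2% → the skills-based format
Manufacturing: the skills-based format 7/17 = 41.2%, the hybrid format 17/42 = 40.5% → the skills-based format
Media: the skills-based format 5/7 = 71.4%, the hybrid format 5/8 = 62.5% → the skills-based format
Overall: the skills-based format 45/124 = 36.3%, the hybrid format 47/147 = 32.0% → the skills-based format
The skills-based format wins overall and in every industry group — no reversal.

Yes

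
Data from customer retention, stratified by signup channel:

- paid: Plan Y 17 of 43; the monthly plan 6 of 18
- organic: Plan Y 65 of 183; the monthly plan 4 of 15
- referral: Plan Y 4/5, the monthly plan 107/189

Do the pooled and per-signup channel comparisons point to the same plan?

Paid: Plan Y 17/43 = 39.5%, the monthly plan 6/18 = 33.3% → Plan Y
Organic: Plan Y 65/183 = 35.5%, the monthly plan 4/15 = 26.7% → Plan Y
Referral: Plan Y 4/5 = 80.0%, the monthly plan 107/189 = 56.6% → Plan Y
Overall: Plan Y 86/231 = 37.2%, the monthly plan 117/222 = 52.7% → the monthly plan
Plan Y wins each signup group but the monthly plan wins overall — the comparison reverses. Plan Y's customers skew toward organic, which has a lower base rate.

No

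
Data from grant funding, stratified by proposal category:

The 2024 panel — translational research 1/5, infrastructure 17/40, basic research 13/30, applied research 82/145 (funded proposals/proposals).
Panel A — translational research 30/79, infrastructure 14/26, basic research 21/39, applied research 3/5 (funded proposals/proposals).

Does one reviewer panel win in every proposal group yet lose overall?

Translational research: the 2024 panel 1/5 = 20.0%, Panel A 30/79 = 38.0% → Panel A
Infrastructure: the 2024 panel 17/40 = 42.5%, Panel A 14/26 = 53.8% → Panel A
Basic research: the 2024 panel 13/30 = 43.3%, Panel A 21/39 = 53.8% → Panel A
Applied research: the 2024 panel 82/145 = 56.6%, Panel A 3/5 = 60.0% → Panel A
Overall: the 2024 panel 113/220 = 51.4%, Panel A 68/149 = 45.6% → the 2024 panel
Panel A wins each proposal group but the 2024 panel wins overall — the comparison reverses. Panel A's proposals skew toward translational research, which has a lower base rate.

Yes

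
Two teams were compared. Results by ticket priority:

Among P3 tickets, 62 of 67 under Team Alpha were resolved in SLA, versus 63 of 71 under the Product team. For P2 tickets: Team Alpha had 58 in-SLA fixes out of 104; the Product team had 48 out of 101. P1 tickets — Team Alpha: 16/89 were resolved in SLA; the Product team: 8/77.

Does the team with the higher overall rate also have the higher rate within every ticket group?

P3: Team Alpha 62/67 = 92.5%, the Product team 63/71 = 88.7% → Team Alpha
P2: Team Alpha 58/104 = 55.8%, the Product team 48/101 = 47.5% → Team Alpha
P1: Team Alpha 16/89 = 18.0%, the Product team 8/77 = 10.4% → Team Alpha
Overall: Team Alpha 136/260 = 52.3%, the Product team 119/249 = 47.8% → Team Alpha
Team Alpha wins overall and in every ticket group — no reversal.

Yes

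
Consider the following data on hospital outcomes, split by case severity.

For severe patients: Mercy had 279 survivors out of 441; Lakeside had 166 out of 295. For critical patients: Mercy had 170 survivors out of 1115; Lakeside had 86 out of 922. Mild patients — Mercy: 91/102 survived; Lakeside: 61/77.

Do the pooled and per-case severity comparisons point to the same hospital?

Severe: Mercy 279/441 = 63.3%, Lakeside 166/295 = 56.3% → Mercy
Critical: Mercy 170/1115 = 15.2%, Lakeside 86/922 = 9.3% → Mercy
Mild: Mercy 91/102 = 89.2%, Lakeside 61/77 = 79.2% → Mercy
Overall: Mercy 540/1658 = 32.6%, Lakeside 313/1294 = 24.2% → Mercy
Mercy wins overall and in every case group — no reversal.

Yes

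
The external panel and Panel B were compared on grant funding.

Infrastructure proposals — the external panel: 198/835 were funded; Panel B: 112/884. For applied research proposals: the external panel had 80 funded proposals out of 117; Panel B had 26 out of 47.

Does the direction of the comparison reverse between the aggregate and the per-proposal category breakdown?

Infrastructure: the external panel 198/835 = 23.7%, Panel B 112/884 = 12.7% → the external panel
Applied research: the external panel 80/117 = 68.4%, Panel B 26/47 = 55.3% → the external panel
Overall: the external panel 278/952 = 29.2%, Panel B 138/931 = 14.8% → the external panel
The external panel wins overall and in every proposal group — no reversal.

No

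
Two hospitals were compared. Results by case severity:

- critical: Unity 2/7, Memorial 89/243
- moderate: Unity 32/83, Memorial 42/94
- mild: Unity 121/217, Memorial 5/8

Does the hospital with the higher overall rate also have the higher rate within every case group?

No

Critical: Unity 2/7 = 28.6%, Memorial 89/243 = 36.6% → Memorial
Moderate: Unity 32/83 = 38.6%, Memorial 42/94 = 44.7% → Memorial
Mild: Unity 121/217 = 55.8%, Memorial 5/8 = 62.5% → Memorial
Overall: Unity 155/307 = 50.5%, Memorial 136/345 = 39.4% → Unity
Memorial wins each case group but Unity wins overall — the comparison reverses. Memorial's patients skew toward critical, which has a lower base rate.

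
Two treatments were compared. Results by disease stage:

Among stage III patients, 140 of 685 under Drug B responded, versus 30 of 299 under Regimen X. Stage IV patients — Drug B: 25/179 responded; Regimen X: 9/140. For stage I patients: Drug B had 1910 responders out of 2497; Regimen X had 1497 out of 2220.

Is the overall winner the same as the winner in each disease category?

Stage III: Drug B 140/685 = 20.4%, Regimen X 30/299 = 10.0% → Drug B
Stage IV: Drug B 25/179 = 14.0%, Regimen X 9/140 = 6.4% → Drug B
Stage I: Drug B 1910/2497 = 76.5%, Regimen X 1497/2220 = 67.4% → Drug B
Overall: Drug B 2075/3361 = 61.7%, Regimen X 1536/2659 = 57.8% → Drug B
Drug B wins overall and in every disease group — no reversal.

Yes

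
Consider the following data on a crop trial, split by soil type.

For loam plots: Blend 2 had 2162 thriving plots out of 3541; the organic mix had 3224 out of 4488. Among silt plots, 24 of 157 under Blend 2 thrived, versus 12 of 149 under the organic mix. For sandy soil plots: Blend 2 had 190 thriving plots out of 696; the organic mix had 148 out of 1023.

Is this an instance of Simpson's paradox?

No

Loam: Blend 2 2162/3541 = 61.1%, the organic mix 3224/4488 = 71.8% → the organic mix
Silt: Blend 2 24/157 = 15.3%, the organic mix 12/149 = 8.1% → Blend 2
Sandy soil: Blend 2 190/696 = 27.3%, the organic mix 148/1023 = 14.5% → Blend 2
Overall: Blend 2 2376/4394 = 54.1%, the organic mix 3384/5660 = 59.8% → the organic mix
Neither sweeps: Blend 2 wins 2 of 3 groups, the organic mix wins 1. The organic mix wins overall but not every group — no Simpson reversal.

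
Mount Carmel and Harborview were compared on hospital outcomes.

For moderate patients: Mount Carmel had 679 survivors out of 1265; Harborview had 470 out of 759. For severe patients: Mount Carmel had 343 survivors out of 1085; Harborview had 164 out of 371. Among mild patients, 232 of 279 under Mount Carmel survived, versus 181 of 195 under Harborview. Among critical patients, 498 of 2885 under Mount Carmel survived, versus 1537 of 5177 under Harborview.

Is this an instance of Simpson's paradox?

Moderate: Mount Carmel 679/1265 = 53.7%, Harborview 470/759 = 61.9% → Harborview
Severe: Mount Carmel 343/1085 = 31.6%, Harborview 164/371 = 44.2% → Harborview
Mild: Mount Carmel 232/279 = 83.2%, Harborview 181/195 = 92.8% → Harborview
Critical: Mount Carmel 498/2885 = 17.3%, Harborview 1537/5177 = 29.7% → Harborview
Overall: Mount Carmel 1752/5514 = 31.8%, Harborview 2352/6502 = 36.2% → Harborview
Harborview wins overall and in every case group — no reversal.

No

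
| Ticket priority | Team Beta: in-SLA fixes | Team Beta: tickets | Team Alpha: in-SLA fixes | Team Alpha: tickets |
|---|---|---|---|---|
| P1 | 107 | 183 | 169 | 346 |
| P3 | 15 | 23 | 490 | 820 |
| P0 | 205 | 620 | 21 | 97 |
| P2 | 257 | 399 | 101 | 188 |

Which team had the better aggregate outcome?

Team Alpha

P1: Team Beta 107/183 = 58.5%, Team Alpha 169/346 = 48.8% → Team Beta
P3: Team Beta 15/23 = 65.2%, Team Alpha 490/820 = 59.8% → Team Beta
P0: Team Beta 205/620 = 33.1%, Team Alpha 21/97 = 21.6% → Team Beta
P2: Team Beta 257/399 = 64.4%, Team Alpha 101/188 = 53.7% → Team Beta
Overall: Team Beta 584/1225 = 47.7%, Team Alpha 781/1451 = 53.8% → Team Alpha
(Team Beta wins every ticket group but Team Alpha wins overall — Team Beta's tickets skew toward the low-rate P0 group.)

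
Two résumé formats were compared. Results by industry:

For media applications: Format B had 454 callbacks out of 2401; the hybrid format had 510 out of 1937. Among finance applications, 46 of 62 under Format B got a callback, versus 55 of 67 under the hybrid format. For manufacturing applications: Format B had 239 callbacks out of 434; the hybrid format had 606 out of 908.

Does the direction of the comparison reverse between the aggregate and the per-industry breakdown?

Media: Format B 454/2401 = 18.9%, the hybrid format 510/1937 = 26.3% → the hybrid format
Finance: Format B 46/62 = 74.2%, the hybrid format 55/67 = 82.1% → the hybrid format
Manufacturing: Format B 239/434 = 55.1%, the hybrid format 606/908 = 66.7% → the hybrid format
Overall: Format B 739/2897 = 25.5%, the hybrid format 1171/2912 = 40.2% → the hybrid format
The hybrid format wins overall and in every industry group — no reversal.

No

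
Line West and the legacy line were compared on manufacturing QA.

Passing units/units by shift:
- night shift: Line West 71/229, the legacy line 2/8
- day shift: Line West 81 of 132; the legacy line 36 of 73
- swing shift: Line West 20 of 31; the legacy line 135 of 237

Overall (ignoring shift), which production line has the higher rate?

Night shift: Line West 71/229 = 31.0%, the legacy line 2/8 = 25.0% → Line West
Day shift: Line West 81/132 = 61.4%, the legacy line 36/73 = 49.3% → Line West
Swing shift: Line West 20/31 = 64.5%, the legacy line 135/237 = 57.0% → Line West
Overall: Line West 172/392 = 43.9%, the legacy line 173/318 = 54.4% → the legacy line
(Line West wins every shift group but the legacy line wins overall — Line West's units skew toward the low-rate night shift group.)

the legacy line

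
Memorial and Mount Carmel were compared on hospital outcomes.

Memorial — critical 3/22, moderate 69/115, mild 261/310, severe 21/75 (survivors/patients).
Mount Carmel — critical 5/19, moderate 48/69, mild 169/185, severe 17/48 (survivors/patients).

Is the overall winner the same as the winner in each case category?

Critical: Memorial 3/22 = 13.6%, Mount Carmel 5/19 = 26.3% → Mount Carmel
Moderate: Memorial 69/115 = 60.0%, Mount Carmel 48/69 = 69.6% → Mount Carmel
Mild: Memorial 261/310 = 84.2%, Mount Carmel 169/185 = 91.4% → Mount Carmel
Severe: Memorial 21/75 = 28.0%, Mount Carmel 17/48 = 35.4% → Mount Carmel
Overall: Memorial 354/522 = 67.8%, Mount Carmel 239/321 = 74.5% → Mount Carmel
Mount Carmel wins overall and in every case group — no reversal.

Yes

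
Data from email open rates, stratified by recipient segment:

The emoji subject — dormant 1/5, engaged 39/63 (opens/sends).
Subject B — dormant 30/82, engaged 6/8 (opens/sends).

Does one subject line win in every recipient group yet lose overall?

Yes

Dormant: the emoji subject 1/5 = 20.0%, Subject B 30/82 = 36.6% → Subject B
Engaged: the emoji subject 39/63 = 61.9%, Subject B 6/8 = 75.0% → Subject B
Overall: the emoji subject 40/68 = 58.8%, Subject B 36/90 = 40.0% → the emoji subject
Subject B wins each recipient group but the emoji subject wins overall — the comparison reverses. Subject B's sends skew toward dormant, which has a lower base rate.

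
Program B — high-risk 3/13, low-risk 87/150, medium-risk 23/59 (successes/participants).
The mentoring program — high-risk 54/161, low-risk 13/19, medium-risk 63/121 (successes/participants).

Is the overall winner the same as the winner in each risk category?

High-risk: Program B 3/13 = 23.1%, the mentoring program 54/161 = 33.5% → the mentoring program
Low-risk: Program B 87/150 = 58.0%, the mentoring program 13/19 = 68.4% → the mentoring program
Medium-risk: Program B 23/59 = 39.0%, the mentoring program 63/121 = 52.1% → the mentoring program
Overall: Program B 113/222 = 50.9%, the mentoring program 130/301 = 43.2% → Program B
The mentoring program wins each risk group but Program B wins overall — the comparison reverses. The mentoring program's participants skew toward high-risk, which has a lower base rate.

No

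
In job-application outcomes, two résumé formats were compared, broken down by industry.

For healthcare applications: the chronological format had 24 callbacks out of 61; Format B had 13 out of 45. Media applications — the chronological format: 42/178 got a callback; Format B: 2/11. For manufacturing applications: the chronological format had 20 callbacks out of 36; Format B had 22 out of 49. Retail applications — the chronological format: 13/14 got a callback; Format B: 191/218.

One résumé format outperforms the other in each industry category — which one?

the chronological format

Healthcare: the chronological format 24/61 = 39.3%, Format B 13/45 = 28.9% → the chronological format
Media: the chronological format 42/178 = 23.6%, Format B 2/11 = 18.2% → the chronological format
Manufacturing: the chronological format 20/36 = 55.6%, Format B 22/49 = 44.9% → the chronological format
Retail: the chronological format 13/14 = 92.9%, Format B 191/218 = 87.6% → the chronological format
The chronological format has the higher rate in all 4 groups.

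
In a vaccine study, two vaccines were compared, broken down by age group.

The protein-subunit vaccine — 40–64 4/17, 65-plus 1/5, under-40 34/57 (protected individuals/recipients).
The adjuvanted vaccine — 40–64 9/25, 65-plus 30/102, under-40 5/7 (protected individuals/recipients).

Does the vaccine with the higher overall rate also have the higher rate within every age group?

40–64: the protein-subunit vaccine 4/17 = 23.5%, the adjuvanted vaccine 9/25 = 36.0% → the adjuvanted vaccine
65-plus: the protein-subunit vaccine 1/5 = 20.0%, the adjuvanted vaccine 30/102 = 29.4% → the adjuvanted vaccine
Under-40: the protein-subunit vaccine 34/57 = 59.6%, the adjuvanted vaccine 5/7 = 71.4% → the adjuvanted vaccine
Overall: the protein-subunit vaccine 39/79 = 49.4%, the adjuvanted vaccine 44/134 = 32.8% → the protein-subunit vaccine
The adjuvanted vaccine wins each age group but the protein-subunit vaccine wins overall — the comparison reverses. The adjuvanted vaccine's recipients skew toward 65-plus, which has a lower base rate.

No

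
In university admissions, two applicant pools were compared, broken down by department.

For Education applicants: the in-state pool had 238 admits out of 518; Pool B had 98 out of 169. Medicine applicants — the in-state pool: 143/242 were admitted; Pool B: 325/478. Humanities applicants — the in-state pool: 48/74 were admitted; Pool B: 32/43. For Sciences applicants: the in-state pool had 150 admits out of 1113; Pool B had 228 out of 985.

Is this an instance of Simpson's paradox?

No

Education: the in-state pool 238/518 = 45.9%, Pool B 98/169 = 58.0% → Pool B
Medicine: the in-state pool 143/242 = 59.1%, Pool B 325/478 = 68.0% → Pool B
Humanities: the in-state pool 48/74 = 64.9%, Pool B 32/43 = 74.4% → Pool B
Sciences: the in-state pool 150/1113 = 13.5%, Pool B 228/985 = 23.1% → Pool B
Overall: the in-state pool 579/1947 = 29.7%, Pool B 683/1675 = 40.8% → Pool B
Pool B wins overall and in every department group — no reversal.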